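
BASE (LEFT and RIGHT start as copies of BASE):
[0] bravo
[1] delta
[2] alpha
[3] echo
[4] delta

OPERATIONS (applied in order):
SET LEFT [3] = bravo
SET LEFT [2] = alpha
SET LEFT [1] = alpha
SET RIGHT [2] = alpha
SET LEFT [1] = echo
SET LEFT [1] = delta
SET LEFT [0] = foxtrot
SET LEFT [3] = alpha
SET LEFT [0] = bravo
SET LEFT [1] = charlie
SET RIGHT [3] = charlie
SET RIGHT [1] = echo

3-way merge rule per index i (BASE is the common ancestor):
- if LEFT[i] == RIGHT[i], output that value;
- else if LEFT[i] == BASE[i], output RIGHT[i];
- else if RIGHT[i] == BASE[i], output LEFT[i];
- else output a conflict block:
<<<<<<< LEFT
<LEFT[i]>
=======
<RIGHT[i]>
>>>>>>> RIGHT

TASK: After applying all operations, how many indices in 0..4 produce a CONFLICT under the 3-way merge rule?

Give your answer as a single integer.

Answer: 2

Derivation:
Final LEFT:  [bravo, charlie, alpha, alpha, delta]
Final RIGHT: [bravo, echo, alpha, charlie, delta]
i=0: L=bravo R=bravo -> agree -> bravo
i=1: BASE=delta L=charlie R=echo all differ -> CONFLICT
i=2: L=alpha R=alpha -> agree -> alpha
i=3: BASE=echo L=alpha R=charlie all differ -> CONFLICT
i=4: L=delta R=delta -> agree -> delta
Conflict count: 2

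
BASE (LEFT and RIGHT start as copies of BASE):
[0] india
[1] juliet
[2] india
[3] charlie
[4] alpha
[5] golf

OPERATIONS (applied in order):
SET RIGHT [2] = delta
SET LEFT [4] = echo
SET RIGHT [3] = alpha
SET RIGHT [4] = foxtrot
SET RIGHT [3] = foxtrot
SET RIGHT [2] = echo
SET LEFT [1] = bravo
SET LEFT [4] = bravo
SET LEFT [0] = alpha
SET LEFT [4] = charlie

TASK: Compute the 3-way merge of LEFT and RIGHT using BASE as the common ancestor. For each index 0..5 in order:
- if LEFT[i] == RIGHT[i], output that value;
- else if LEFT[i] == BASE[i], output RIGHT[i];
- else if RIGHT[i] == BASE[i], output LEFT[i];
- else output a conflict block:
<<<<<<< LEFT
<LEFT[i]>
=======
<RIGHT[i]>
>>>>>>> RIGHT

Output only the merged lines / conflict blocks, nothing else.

Final LEFT:  [alpha, bravo, india, charlie, charlie, golf]
Final RIGHT: [india, juliet, echo, foxtrot, foxtrot, golf]
i=0: L=alpha, R=india=BASE -> take LEFT -> alpha
i=1: L=bravo, R=juliet=BASE -> take LEFT -> bravo
i=2: L=india=BASE, R=echo -> take RIGHT -> echo
i=3: L=charlie=BASE, R=foxtrot -> take RIGHT -> foxtrot
i=4: BASE=alpha L=charlie R=foxtrot all differ -> CONFLICT
i=5: L=golf R=golf -> agree -> golf

Answer: alpha
bravo
echo
foxtrot
<<<<<<< LEFT
charlie
=======
foxtrot
>>>>>>> RIGHT
golf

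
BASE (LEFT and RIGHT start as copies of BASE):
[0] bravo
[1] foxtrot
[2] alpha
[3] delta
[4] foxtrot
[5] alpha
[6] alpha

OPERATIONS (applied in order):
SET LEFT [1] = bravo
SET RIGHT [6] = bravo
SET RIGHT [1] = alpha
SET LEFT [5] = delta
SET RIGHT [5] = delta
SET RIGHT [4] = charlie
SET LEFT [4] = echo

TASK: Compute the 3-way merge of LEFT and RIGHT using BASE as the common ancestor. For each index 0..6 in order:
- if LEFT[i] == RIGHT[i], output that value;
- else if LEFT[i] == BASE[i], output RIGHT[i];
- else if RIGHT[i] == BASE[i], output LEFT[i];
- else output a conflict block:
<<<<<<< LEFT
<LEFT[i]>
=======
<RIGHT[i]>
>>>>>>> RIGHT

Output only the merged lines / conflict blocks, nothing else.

Answer: bravo
<<<<<<< LEFT
bravo
=======
alpha
>>>>>>> RIGHT
alpha
delta
<<<<<<< LEFT
echo
=======
charlie
>>>>>>> RIGHT
delta
bravo

Derivation:
Final LEFT:  [bravo, bravo, alpha, delta, echo, delta, alpha]
Final RIGHT: [bravo, alpha, alpha, delta, charlie, delta, bravo]
i=0: L=bravo R=bravo -> agree -> bravo
i=1: BASE=foxtrot L=bravo R=alpha all differ -> CONFLICT
i=2: L=alpha R=alpha -> agree -> alpha
i=3: L=delta R=delta -> agree -> delta
i=4: BASE=foxtrot L=echo R=charlie all differ -> CONFLICT
i=5: L=delta R=delta -> agree -> delta
i=6: L=alpha=BASE, R=bravo -> take RIGHT -> bravo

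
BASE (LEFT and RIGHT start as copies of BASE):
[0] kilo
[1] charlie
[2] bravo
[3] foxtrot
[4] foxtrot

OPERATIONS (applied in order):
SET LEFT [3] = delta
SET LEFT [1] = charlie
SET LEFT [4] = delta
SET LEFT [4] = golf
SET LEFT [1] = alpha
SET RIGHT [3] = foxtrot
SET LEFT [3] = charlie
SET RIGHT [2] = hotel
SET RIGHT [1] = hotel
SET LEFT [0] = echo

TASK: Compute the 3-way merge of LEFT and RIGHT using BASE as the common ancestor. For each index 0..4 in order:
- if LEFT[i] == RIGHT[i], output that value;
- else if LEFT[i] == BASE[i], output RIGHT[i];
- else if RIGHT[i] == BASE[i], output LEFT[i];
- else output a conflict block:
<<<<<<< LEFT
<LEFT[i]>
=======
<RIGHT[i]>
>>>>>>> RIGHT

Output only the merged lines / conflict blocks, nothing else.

Final LEFT:  [echo, alpha, bravo, charlie, golf]
Final RIGHT: [kilo, hotel, hotel, foxtrot, foxtrot]
i=0: L=echo, R=kilo=BASE -> take LEFT -> echo
i=1: BASE=charlie L=alpha R=hotel all differ -> CONFLICT
i=2: L=bravo=BASE, R=hotel -> take RIGHT -> hotel
i=3: L=charlie, R=foxtrot=BASE -> take LEFT -> charlie
i=4: L=golf, R=foxtrot=BASE -> take LEFT -> golf

Answer: echo
<<<<<<< LEFT
alpha
=======
hotel
>>>>>>> RIGHT
hotel
charlie
golf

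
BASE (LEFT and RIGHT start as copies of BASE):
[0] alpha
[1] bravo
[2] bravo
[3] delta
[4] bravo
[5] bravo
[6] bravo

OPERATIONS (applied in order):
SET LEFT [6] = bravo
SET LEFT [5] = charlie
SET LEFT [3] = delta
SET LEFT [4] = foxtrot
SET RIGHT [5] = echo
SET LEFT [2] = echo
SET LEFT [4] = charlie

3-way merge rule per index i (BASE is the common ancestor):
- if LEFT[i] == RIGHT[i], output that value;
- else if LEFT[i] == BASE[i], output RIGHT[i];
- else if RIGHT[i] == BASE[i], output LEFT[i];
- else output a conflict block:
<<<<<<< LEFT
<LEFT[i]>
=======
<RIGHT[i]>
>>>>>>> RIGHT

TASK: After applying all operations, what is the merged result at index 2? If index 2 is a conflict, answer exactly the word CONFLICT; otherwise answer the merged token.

Final LEFT:  [alpha, bravo, echo, delta, charlie, charlie, bravo]
Final RIGHT: [alpha, bravo, bravo, delta, bravo, echo, bravo]
i=0: L=alpha R=alpha -> agree -> alpha
i=1: L=bravo R=bravo -> agree -> bravo
i=2: L=echo, R=bravo=BASE -> take LEFT -> echo
i=3: L=delta R=delta -> agree -> delta
i=4: L=charlie, R=bravo=BASE -> take LEFT -> charlie
i=5: BASE=bravo L=charlie R=echo all differ -> CONFLICT
i=6: L=bravo R=bravo -> agree -> bravo
Index 2 -> echo

Answer: echo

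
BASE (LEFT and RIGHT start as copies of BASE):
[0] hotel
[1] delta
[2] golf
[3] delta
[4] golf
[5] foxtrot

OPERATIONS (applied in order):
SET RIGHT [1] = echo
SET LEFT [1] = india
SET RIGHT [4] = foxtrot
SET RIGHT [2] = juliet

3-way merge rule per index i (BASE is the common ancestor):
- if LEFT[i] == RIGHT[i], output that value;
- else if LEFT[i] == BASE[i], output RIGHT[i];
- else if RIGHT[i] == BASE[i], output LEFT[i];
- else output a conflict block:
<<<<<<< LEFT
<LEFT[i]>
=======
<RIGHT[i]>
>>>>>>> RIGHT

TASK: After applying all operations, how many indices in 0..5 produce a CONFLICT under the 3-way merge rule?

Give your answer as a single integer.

Final LEFT:  [hotel, india, golf, delta, golf, foxtrot]
Final RIGHT: [hotel, echo, juliet, delta, foxtrot, foxtrot]
i=0: L=hotel R=hotel -> agree -> hotel
i=1: BASE=delta L=india R=echo all differ -> CONFLICT
i=2: L=golf=BASE, R=juliet -> take RIGHT -> juliet
i=3: L=delta R=delta -> agree -> delta
i=4: L=golf=BASE, R=foxtrot -> take RIGHT -> foxtrot
i=5: L=foxtrot R=foxtrot -> agree -> foxtrot
Conflict count: 1

Answer: 1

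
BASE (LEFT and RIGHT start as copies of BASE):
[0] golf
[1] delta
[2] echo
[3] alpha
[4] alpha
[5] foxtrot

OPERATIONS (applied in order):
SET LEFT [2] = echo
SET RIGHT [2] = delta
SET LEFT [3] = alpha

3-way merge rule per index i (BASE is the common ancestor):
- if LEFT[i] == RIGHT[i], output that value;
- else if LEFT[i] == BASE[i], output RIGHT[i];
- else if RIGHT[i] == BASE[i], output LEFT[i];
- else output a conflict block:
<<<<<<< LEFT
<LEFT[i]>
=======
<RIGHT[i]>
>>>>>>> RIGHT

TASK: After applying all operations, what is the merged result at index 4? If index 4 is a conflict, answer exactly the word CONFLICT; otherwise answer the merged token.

Final LEFT:  [golf, delta, echo, alpha, alpha, foxtrot]
Final RIGHT: [golf, delta, delta, alpha, alpha, foxtrot]
i=0: L=golf R=golf -> agree -> golf
i=1: L=delta R=delta -> agree -> delta
i=2: L=echo=BASE, R=delta -> take RIGHT -> delta
i=3: L=alpha R=alpha -> agree -> alpha
i=4: L=alpha R=alpha -> agree -> alpha
i=5: L=foxtrot R=foxtrot -> agree -> foxtrot
Index 4 -> alpha

Answer: alpha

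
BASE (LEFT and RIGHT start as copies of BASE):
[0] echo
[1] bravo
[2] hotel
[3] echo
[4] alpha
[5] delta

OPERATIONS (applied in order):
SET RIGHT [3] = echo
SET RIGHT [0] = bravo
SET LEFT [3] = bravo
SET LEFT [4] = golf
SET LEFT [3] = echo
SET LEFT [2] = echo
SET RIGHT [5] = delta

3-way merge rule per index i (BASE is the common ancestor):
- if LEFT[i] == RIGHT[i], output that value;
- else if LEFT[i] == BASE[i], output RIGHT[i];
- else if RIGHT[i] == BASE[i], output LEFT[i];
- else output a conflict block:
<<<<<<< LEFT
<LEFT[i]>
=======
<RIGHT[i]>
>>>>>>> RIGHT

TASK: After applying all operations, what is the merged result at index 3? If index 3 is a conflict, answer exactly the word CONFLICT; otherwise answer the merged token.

Answer: echo

Derivation:
Final LEFT:  [echo, bravo, echo, echo, golf, delta]
Final RIGHT: [bravo, bravo, hotel, echo, alpha, delta]
i=0: L=echo=BASE, R=bravo -> take RIGHT -> bravo
i=1: L=bravo R=bravo -> agree -> bravo
i=2: L=echo, R=hotel=BASE -> take LEFT -> echo
i=3: L=echo R=echo -> agree -> echo
i=4: L=golf, R=alpha=BASE -> take LEFT -> golf
i=5: L=delta R=delta -> agree -> delta
Index 3 -> echo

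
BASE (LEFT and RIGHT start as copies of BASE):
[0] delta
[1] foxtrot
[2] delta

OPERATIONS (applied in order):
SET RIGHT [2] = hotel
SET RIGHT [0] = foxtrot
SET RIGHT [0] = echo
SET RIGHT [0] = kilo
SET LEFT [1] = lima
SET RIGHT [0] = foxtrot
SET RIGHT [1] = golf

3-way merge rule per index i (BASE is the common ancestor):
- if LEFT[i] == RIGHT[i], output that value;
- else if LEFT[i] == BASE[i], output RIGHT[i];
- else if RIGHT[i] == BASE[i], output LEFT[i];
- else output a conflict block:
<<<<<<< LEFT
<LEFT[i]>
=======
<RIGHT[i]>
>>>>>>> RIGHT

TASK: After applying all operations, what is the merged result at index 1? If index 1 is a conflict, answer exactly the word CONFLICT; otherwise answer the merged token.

Answer: CONFLICT

Derivation:
Final LEFT:  [delta, lima, delta]
Final RIGHT: [foxtrot, golf, hotel]
i=0: L=delta=BASE, R=foxtrot -> take RIGHT -> foxtrot
i=1: BASE=foxtrot L=lima R=golf all differ -> CONFLICT
i=2: L=delta=BASE, R=hotel -> take RIGHT -> hotel
Index 1 -> CONFLICT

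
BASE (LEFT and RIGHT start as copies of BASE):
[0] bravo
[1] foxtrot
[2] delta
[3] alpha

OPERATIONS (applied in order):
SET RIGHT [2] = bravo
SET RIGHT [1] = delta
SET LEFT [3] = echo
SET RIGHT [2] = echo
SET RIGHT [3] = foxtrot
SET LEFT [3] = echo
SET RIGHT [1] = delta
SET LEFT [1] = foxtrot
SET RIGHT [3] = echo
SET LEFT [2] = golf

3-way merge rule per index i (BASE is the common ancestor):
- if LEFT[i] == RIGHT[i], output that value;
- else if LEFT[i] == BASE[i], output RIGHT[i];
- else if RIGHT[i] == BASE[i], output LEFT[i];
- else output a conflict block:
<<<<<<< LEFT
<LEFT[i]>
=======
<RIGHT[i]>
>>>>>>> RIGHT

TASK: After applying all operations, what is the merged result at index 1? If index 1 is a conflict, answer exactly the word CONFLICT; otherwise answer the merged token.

Answer: delta

Derivation:
Final LEFT:  [bravo, foxtrot, golf, echo]
Final RIGHT: [bravo, delta, echo, echo]
i=0: L=bravo R=bravo -> agree -> bravo
i=1: L=foxtrot=BASE, R=delta -> take RIGHT -> delta
i=2: BASE=delta L=golf R=echo all differ -> CONFLICT
i=3: L=echo R=echo -> agree -> echo
Index 1 -> delta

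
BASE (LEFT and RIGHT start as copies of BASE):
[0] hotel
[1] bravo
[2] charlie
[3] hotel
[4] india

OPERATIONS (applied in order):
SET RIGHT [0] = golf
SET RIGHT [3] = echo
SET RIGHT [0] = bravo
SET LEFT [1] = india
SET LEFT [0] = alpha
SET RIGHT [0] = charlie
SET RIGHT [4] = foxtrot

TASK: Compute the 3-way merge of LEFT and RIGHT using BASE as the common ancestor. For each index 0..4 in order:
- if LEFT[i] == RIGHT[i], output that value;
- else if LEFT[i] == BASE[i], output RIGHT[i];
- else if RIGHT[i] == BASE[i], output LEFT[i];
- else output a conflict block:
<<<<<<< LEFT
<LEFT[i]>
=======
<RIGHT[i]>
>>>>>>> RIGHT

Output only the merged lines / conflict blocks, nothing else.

Answer: <<<<<<< LEFT
alpha
=======
charlie
>>>>>>> RIGHT
india
charlie
echo
foxtrot

Derivation:
Final LEFT:  [alpha, india, charlie, hotel, india]
Final RIGHT: [charlie, bravo, charlie, echo, foxtrot]
i=0: BASE=hotel L=alpha R=charlie all differ -> CONFLICT
i=1: L=india, R=bravo=BASE -> take LEFT -> india
i=2: L=charlie R=charlie -> agree -> charlie
i=3: L=hotel=BASE, R=echo -> take RIGHT -> echo
i=4: L=india=BASE, R=foxtrot -> take RIGHT -> foxtrot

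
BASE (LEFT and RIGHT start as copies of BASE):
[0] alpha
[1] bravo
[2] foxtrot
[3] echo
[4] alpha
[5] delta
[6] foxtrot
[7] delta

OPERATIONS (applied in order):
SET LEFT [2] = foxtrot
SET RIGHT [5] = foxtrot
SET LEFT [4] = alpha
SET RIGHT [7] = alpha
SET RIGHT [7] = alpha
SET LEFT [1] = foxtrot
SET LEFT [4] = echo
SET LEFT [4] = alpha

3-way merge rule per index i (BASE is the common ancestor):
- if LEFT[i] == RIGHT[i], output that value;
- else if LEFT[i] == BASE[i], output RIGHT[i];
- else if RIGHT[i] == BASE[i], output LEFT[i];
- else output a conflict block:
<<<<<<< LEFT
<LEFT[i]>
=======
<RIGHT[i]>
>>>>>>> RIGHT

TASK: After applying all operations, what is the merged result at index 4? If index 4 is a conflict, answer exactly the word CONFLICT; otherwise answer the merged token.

Answer: alpha

Derivation:
Final LEFT:  [alpha, foxtrot, foxtrot, echo, alpha, delta, foxtrot, delta]
Final RIGHT: [alpha, bravo, foxtrot, echo, alpha, foxtrot, foxtrot, alpha]
i=0: L=alpha R=alpha -> agree -> alpha
i=1: L=foxtrot, R=bravo=BASE -> take LEFT -> foxtrot
i=2: L=foxtrot R=foxtrot -> agree -> foxtrot
i=3: L=echo R=echo -> agree -> echo
i=4: L=alpha R=alpha -> agree -> alpha
i=5: L=delta=BASE, R=foxtrot -> take RIGHT -> foxtrot
i=6: L=foxtrot R=foxtrot -> agree -> foxtrot
i=7: L=delta=BASE, R=alpha -> take RIGHT -> alpha
Index 4 -> alpha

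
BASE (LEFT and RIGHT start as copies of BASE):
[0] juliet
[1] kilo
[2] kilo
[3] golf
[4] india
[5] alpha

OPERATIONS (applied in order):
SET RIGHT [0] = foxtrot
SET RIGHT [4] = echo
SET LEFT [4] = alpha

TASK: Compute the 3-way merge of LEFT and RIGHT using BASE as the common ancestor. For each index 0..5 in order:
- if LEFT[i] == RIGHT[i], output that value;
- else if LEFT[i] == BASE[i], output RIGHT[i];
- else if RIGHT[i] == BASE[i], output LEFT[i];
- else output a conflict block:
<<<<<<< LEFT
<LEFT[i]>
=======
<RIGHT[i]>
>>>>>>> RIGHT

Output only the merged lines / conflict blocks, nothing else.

Answer: foxtrot
kilo
kilo
golf
<<<<<<< LEFT
alpha
=======
echo
>>>>>>> RIGHT
alpha

Derivation:
Final LEFT:  [juliet, kilo, kilo, golf, alpha, alpha]
Final RIGHT: [foxtrot, kilo, kilo, golf, echo, alpha]
i=0: L=juliet=BASE, R=foxtrot -> take RIGHT -> foxtrot
i=1: L=kilo R=kilo -> agree -> kilo
i=2: L=kilo R=kilo -> agree -> kilo
i=3: L=golf R=golf -> agree -> golf
i=4: BASE=india L=alpha R=echo all differ -> CONFLICT
i=5: L=alpha R=alpha -> agree -> alpha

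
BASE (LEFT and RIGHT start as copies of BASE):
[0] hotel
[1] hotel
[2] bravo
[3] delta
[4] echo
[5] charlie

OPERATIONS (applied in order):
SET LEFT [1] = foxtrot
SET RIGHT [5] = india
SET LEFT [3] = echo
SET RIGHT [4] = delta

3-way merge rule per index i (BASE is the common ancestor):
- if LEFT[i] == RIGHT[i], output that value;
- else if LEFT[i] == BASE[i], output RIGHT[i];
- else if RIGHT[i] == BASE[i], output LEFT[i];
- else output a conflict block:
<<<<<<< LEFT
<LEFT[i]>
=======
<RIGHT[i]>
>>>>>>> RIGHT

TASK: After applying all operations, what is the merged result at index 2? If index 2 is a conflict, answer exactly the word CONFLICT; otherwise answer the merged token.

Answer: bravo

Derivation:
Final LEFT:  [hotel, foxtrot, bravo, echo, echo, charlie]
Final RIGHT: [hotel, hotel, bravo, delta, delta, india]
i=0: L=hotel R=hotel -> agree -> hotel
i=1: L=foxtrot, R=hotel=BASE -> take LEFT -> foxtrot
i=2: L=bravo R=bravo -> agree -> bravo
i=3: L=echo, R=delta=BASE -> take LEFT -> echo
i=4: L=echo=BASE, R=delta -> take RIGHT -> delta
i=5: L=charlie=BASE, R=india -> take RIGHT -> india
Index 2 -> bravo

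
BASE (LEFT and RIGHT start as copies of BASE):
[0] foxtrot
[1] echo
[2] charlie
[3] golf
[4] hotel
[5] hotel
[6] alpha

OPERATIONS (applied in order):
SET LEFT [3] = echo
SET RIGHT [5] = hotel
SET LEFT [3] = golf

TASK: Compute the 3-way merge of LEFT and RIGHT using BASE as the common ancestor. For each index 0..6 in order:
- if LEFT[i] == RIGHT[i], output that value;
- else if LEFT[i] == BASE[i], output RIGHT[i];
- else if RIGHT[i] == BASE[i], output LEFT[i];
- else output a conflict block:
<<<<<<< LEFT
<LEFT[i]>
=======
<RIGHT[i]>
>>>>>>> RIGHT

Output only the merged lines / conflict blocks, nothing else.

Final LEFT:  [foxtrot, echo, charlie, golf, hotel, hotel, alpha]
Final RIGHT: [foxtrot, echo, charlie, golf, hotel, hotel, alpha]
i=0: L=foxtrot R=foxtrot -> agree -> foxtrot
i=1: L=echo R=echo -> agree -> echo
i=2: L=charlie R=charlie -> agree -> charlie
i=3: L=golf R=golf -> agree -> golf
i=4: L=hotel R=hotel -> agree -> hotel
i=5: L=hotel R=hotel -> agree -> hotel
i=6: L=alpha R=alpha -> agree -> alpha

Answer: foxtrot
echo
charlie
golf
hotel
hotel
alpha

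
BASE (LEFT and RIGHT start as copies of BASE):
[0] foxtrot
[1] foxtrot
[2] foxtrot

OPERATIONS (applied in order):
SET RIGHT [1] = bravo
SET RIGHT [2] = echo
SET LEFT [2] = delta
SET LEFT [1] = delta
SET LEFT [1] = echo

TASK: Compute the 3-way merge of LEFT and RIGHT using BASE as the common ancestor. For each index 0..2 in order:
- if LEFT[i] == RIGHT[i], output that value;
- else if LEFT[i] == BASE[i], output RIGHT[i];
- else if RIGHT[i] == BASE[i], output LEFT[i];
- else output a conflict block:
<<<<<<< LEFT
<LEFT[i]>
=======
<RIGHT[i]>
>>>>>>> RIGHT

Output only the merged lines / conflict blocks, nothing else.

Answer: foxtrot
<<<<<<< LEFT
echo
=======
bravo
>>>>>>> RIGHT
<<<<<<< LEFT
delta
=======
echo
>>>>>>> RIGHT

Derivation:
Final LEFT:  [foxtrot, echo, delta]
Final RIGHT: [foxtrot, bravo, echo]
i=0: L=foxtrot R=foxtrot -> agree -> foxtrot
i=1: BASE=foxtrot L=echo R=bravo all differ -> CONFLICT
i=2: BASE=foxtrot L=delta R=echo all differ -> CONFLICT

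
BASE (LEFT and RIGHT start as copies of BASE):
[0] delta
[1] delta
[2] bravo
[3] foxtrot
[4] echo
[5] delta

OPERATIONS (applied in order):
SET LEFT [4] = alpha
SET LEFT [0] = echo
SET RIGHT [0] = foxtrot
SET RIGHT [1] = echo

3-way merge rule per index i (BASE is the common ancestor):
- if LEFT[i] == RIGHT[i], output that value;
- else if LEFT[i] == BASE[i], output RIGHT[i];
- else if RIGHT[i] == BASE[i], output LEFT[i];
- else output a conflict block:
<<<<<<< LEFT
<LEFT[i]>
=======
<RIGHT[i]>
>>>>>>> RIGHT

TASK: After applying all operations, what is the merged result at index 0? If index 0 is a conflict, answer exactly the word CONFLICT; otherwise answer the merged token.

Final LEFT:  [echo, delta, bravo, foxtrot, alpha, delta]
Final RIGHT: [foxtrot, echo, bravo, foxtrot, echo, delta]
i=0: BASE=delta L=echo R=foxtrot all differ -> CONFLICT
i=1: L=delta=BASE, R=echo -> take RIGHT -> echo
i=2: L=bravo R=bravo -> agree -> bravo
i=3: L=foxtrot R=foxtrot -> agree -> foxtrot
i=4: L=alpha, R=echo=BASE -> take LEFT -> alpha
i=5: L=delta R=delta -> agree -> delta
Index 0 -> CONFLICT

Answer: CONFLICT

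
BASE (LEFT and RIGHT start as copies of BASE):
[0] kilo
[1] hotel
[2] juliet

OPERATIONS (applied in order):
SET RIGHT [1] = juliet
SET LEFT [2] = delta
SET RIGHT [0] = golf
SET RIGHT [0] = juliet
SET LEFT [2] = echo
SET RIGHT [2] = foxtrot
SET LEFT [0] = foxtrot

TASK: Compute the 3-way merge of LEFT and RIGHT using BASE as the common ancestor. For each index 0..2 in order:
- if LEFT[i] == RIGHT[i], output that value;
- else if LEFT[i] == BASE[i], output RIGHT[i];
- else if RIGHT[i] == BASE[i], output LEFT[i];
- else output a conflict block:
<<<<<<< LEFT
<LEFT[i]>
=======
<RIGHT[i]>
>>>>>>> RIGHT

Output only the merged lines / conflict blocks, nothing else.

Answer: <<<<<<< LEFT
foxtrot
=======
juliet
>>>>>>> RIGHT
juliet
<<<<<<< LEFT
echo
=======
foxtrot
>>>>>>> RIGHT

Derivation:
Final LEFT:  [foxtrot, hotel, echo]
Final RIGHT: [juliet, juliet, foxtrot]
i=0: BASE=kilo L=foxtrot R=juliet all differ -> CONFLICT
i=1: L=hotel=BASE, R=juliet -> take RIGHT -> juliet
i=2: BASE=juliet L=echo R=foxtrot all differ -> CONFLICT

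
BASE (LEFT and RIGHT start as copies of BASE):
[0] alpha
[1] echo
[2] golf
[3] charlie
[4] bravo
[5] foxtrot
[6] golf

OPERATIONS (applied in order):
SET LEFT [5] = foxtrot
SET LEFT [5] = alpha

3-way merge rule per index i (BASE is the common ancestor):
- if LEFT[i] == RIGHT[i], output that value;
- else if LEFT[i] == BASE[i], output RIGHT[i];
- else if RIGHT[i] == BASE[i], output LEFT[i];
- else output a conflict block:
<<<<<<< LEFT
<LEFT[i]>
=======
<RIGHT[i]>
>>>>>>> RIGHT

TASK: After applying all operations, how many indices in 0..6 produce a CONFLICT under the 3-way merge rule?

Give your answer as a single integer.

Final LEFT:  [alpha, echo, golf, charlie, bravo, alpha, golf]
Final RIGHT: [alpha, echo, golf, charlie, bravo, foxtrot, golf]
i=0: L=alpha R=alpha -> agree -> alpha
i=1: L=echo R=echo -> agree -> echo
i=2: L=golf R=golf -> agree -> golf
i=3: L=charlie R=charlie -> agree -> charlie
i=4: L=bravo R=bravo -> agree -> bravo
i=5: L=alpha, R=foxtrot=BASE -> take LEFT -> alpha
i=6: L=golf R=golf -> agree -> golf
Conflict count: 0

Answer: 0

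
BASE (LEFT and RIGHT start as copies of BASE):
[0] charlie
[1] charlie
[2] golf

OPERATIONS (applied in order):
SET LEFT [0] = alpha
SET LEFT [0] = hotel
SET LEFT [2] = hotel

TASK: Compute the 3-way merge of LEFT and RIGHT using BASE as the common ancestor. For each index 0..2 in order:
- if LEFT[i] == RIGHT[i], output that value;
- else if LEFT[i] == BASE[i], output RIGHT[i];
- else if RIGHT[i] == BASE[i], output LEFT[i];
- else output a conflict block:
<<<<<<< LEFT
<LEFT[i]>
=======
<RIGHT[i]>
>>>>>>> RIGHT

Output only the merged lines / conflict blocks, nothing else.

Answer: hotel
charlie
hotel

Derivation:
Final LEFT:  [hotel, charlie, hotel]
Final RIGHT: [charlie, charlie, golf]
i=0: L=hotel, R=charlie=BASE -> take LEFT -> hotel
i=1: L=charlie R=charlie -> agree -> charlie
i=2: L=hotel, R=golf=BASE -> take LEFT -> hotel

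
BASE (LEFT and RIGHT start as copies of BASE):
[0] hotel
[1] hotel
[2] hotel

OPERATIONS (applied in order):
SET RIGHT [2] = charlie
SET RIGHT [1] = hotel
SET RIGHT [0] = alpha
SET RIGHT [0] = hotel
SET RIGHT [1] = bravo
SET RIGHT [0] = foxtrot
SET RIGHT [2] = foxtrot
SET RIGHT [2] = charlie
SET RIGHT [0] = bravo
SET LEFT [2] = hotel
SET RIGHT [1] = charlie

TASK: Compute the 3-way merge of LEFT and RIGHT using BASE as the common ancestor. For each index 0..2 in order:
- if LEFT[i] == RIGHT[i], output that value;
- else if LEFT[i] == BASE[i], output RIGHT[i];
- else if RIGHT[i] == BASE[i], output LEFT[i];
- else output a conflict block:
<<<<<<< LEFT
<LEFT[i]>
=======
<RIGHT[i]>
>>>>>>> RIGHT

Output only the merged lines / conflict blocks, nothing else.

Final LEFT:  [hotel, hotel, hotel]
Final RIGHT: [bravo, charlie, charlie]
i=0: L=hotel=BASE, R=bravo -> take RIGHT -> bravo
i=1: L=hotel=BASE, R=charlie -> take RIGHT -> charlie
i=2: L=hotel=BASE, R=charlie -> take RIGHT -> charlie

Answer: bravo
charlie
charlie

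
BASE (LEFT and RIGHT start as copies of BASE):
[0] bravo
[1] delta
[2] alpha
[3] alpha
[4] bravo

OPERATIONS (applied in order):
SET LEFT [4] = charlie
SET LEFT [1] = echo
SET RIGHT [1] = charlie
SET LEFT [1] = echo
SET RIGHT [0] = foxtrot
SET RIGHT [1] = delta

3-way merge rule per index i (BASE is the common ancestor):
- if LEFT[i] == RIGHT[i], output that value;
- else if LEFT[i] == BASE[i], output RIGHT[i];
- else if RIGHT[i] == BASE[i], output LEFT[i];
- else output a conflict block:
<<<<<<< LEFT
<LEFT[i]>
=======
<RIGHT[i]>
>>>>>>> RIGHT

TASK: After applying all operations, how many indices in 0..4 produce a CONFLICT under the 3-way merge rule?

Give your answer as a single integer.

Final LEFT:  [bravo, echo, alpha, alpha, charlie]
Final RIGHT: [foxtrot, delta, alpha, alpha, bravo]
i=0: L=bravo=BASE, R=foxtrot -> take RIGHT -> foxtrot
i=1: L=echo, R=delta=BASE -> take LEFT -> echo
i=2: L=alpha R=alpha -> agree -> alpha
i=3: L=alpha R=alpha -> agree -> alpha
i=4: L=charlie, R=bravo=BASE -> take LEFT -> charlie
Conflict count: 0

Answer: 0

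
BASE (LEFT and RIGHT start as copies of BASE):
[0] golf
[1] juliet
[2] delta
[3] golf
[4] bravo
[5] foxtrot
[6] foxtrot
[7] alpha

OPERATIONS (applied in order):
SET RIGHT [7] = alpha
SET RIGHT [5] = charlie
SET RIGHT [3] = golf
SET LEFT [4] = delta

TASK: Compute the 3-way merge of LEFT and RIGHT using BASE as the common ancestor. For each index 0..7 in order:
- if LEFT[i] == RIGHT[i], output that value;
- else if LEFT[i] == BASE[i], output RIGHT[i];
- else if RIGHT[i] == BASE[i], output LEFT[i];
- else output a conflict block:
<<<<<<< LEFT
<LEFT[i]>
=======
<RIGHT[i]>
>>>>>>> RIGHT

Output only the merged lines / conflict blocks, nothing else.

Answer: golf
juliet
delta
golf
delta
charlie
foxtrot
alpha

Derivation:
Final LEFT:  [golf, juliet, delta, golf, delta, foxtrot, foxtrot, alpha]
Final RIGHT: [golf, juliet, delta, golf, bravo, charlie, foxtrot, alpha]
i=0: L=golf R=golf -> agree -> golf
i=1: L=juliet R=juliet -> agree -> juliet
i=2: L=delta R=delta -> agree -> delta
i=3: L=golf R=golf -> agree -> golf
i=4: L=delta, R=bravo=BASE -> take LEFT -> delta
i=5: L=foxtrot=BASE, R=charlie -> take RIGHT -> charlie
i=6: L=foxtrot R=foxtrot -> agree -> foxtrot
i=7: L=alpha R=alpha -> agree -> alpha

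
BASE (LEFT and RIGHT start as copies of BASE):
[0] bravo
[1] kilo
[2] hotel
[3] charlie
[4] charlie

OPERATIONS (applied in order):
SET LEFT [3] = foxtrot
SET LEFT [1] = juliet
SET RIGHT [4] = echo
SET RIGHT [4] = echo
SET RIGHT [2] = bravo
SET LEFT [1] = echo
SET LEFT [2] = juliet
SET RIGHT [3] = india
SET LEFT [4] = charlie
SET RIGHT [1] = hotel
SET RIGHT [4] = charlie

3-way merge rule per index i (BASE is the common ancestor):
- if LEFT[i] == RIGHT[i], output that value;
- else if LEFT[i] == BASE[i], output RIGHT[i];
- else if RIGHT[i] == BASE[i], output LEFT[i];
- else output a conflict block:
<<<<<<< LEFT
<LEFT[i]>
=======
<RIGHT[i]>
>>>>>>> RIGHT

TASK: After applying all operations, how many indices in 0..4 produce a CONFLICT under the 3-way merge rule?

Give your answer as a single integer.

Answer: 3

Derivation:
Final LEFT:  [bravo, echo, juliet, foxtrot, charlie]
Final RIGHT: [bravo, hotel, bravo, india, charlie]
i=0: L=bravo R=bravo -> agree -> bravo
i=1: BASE=kilo L=echo R=hotel all differ -> CONFLICT
i=2: BASE=hotel L=juliet R=bravo all differ -> CONFLICT
i=3: BASE=charlie L=foxtrot R=india all differ -> CONFLICT
i=4: L=charlie R=charlie -> agree -> charlie
Conflict count: 3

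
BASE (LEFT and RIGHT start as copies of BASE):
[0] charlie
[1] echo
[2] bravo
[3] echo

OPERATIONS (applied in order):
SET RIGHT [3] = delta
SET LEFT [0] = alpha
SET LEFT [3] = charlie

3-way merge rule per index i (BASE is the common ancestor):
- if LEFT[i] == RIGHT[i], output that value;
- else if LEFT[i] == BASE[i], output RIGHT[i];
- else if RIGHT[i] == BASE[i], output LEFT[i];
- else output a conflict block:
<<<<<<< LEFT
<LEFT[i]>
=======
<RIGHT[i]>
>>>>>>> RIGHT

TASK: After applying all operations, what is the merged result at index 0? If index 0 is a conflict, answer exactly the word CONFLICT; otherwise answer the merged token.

Final LEFT:  [alpha, echo, bravo, charlie]
Final RIGHT: [charlie, echo, bravo, delta]
i=0: L=alpha, R=charlie=BASE -> take LEFT -> alpha
i=1: L=echo R=echo -> agree -> echo
i=2: L=bravo R=bravo -> agree -> bravo
i=3: BASE=echo L=charlie R=delta all differ -> CONFLICT
Index 0 -> alpha

Answer: alpha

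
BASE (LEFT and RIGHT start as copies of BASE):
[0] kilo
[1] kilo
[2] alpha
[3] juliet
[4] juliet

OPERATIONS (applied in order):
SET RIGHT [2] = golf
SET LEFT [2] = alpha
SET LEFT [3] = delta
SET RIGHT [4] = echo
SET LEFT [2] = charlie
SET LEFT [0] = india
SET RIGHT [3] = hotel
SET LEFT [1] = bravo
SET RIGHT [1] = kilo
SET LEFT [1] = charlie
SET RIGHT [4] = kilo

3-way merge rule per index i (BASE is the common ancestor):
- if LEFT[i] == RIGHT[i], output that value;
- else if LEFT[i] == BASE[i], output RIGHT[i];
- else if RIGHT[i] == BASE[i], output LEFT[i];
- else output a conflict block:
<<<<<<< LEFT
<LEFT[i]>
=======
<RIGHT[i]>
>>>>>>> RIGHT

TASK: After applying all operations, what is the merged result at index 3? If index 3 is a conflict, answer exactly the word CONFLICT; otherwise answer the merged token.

Answer: CONFLICT

Derivation:
Final LEFT:  [india, charlie, charlie, delta, juliet]
Final RIGHT: [kilo, kilo, golf, hotel, kilo]
i=0: L=india, R=kilo=BASE -> take LEFT -> india
i=1: L=charlie, R=kilo=BASE -> take LEFT -> charlie
i=2: BASE=alpha L=charlie R=golf all differ -> CONFLICT
i=3: BASE=juliet L=delta R=hotel all differ -> CONFLICT
i=4: L=juliet=BASE, R=kilo -> take RIGHT -> kilo
Index 3 -> CONFLICT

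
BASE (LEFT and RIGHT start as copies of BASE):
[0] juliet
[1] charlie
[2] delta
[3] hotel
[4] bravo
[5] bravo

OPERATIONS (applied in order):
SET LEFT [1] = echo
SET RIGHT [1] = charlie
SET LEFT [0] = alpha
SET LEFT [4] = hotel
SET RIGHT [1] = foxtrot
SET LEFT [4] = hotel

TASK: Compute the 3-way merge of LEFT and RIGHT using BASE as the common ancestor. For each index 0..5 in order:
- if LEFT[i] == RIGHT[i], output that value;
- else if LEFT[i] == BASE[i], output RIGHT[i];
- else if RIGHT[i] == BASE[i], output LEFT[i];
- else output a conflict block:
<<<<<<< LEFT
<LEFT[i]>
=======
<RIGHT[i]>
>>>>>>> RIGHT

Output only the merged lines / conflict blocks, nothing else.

Answer: alpha
<<<<<<< LEFT
echo
=======
foxtrot
>>>>>>> RIGHT
delta
hotel
hotel
bravo

Derivation:
Final LEFT:  [alpha, echo, delta, hotel, hotel, bravo]
Final RIGHT: [juliet, foxtrot, delta, hotel, bravo, bravo]
i=0: L=alpha, R=juliet=BASE -> take LEFT -> alpha
i=1: BASE=charlie L=echo R=foxtrot all differ -> CONFLICT
i=2: L=delta R=delta -> agree -> delta
i=3: L=hotel R=hotel -> agree -> hotel
i=4: L=hotel, R=bravo=BASE -> take LEFT -> hotel
i=5: L=bravo R=bravo -> agree -> bravo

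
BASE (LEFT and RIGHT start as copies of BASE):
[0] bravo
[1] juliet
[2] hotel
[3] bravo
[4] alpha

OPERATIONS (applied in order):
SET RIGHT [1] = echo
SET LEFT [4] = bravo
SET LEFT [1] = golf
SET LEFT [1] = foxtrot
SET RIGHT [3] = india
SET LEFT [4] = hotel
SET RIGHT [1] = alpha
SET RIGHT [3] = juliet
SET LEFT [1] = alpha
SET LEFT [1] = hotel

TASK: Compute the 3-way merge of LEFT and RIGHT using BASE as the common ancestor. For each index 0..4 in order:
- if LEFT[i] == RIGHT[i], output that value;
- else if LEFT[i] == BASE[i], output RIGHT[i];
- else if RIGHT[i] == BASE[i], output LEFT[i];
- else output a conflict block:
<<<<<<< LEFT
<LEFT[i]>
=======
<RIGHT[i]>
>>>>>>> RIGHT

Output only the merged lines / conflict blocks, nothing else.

Final LEFT:  [bravo, hotel, hotel, bravo, hotel]
Final RIGHT: [bravo, alpha, hotel, juliet, alpha]
i=0: L=bravo R=bravo -> agree -> bravo
i=1: BASE=juliet L=hotel R=alpha all differ -> CONFLICT
i=2: L=hotel R=hotel -> agree -> hotel
i=3: L=bravo=BASE, R=juliet -> take RIGHT -> juliet
i=4: L=hotel, R=alpha=BASE -> take LEFT -> hotel

Answer: bravo
<<<<<<< LEFT
hotel
=======
alpha
>>>>>>> RIGHT
hotel
juliet
hotel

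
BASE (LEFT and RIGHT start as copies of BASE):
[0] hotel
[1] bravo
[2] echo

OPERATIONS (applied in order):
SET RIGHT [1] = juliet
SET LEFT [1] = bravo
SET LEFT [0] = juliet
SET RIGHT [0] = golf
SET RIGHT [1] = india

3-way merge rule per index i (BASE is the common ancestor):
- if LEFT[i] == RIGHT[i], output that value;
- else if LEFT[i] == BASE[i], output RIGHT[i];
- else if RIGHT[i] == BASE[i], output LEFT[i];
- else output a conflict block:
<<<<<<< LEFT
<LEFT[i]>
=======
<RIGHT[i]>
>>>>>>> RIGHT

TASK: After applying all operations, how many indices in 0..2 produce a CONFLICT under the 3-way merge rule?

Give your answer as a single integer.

Answer: 1

Derivation:
Final LEFT:  [juliet, bravo, echo]
Final RIGHT: [golf, india, echo]
i=0: BASE=hotel L=juliet R=golf all differ -> CONFLICT
i=1: L=bravo=BASE, R=india -> take RIGHT -> india
i=2: L=echo R=echo -> agree -> echo
Conflict count: 1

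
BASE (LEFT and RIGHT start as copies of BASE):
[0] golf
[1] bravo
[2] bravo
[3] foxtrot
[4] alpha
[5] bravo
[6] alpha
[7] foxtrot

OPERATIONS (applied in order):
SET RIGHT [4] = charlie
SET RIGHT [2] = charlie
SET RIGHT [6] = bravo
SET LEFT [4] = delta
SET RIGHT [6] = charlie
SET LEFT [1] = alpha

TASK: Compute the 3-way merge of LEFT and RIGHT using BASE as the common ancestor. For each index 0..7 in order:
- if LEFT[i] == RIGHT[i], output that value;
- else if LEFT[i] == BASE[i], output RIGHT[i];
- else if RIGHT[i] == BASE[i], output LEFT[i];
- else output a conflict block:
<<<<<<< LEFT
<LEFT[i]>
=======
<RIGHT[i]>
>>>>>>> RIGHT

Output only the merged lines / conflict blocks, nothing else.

Answer: golf
alpha
charlie
foxtrot
<<<<<<< LEFT
delta
=======
charlie
>>>>>>> RIGHT
bravo
charlie
foxtrot

Derivation:
Final LEFT:  [golf, alpha, bravo, foxtrot, delta, bravo, alpha, foxtrot]
Final RIGHT: [golf, bravo, charlie, foxtrot, charlie, bravo, charlie, foxtrot]
i=0: L=golf R=golf -> agree -> golf
i=1: L=alpha, R=bravo=BASE -> take LEFT -> alpha
i=2: L=bravo=BASE, R=charlie -> take RIGHT -> charlie
i=3: L=foxtrot R=foxtrot -> agree -> foxtrot
i=4: BASE=alpha L=delta R=charlie all differ -> CONFLICT
i=5: L=bravo R=bravo -> agree -> bravo
i=6: L=alpha=BASE, R=charlie -> take RIGHT -> charlie
i=7: L=foxtrot R=foxtrot -> agree -> foxtrot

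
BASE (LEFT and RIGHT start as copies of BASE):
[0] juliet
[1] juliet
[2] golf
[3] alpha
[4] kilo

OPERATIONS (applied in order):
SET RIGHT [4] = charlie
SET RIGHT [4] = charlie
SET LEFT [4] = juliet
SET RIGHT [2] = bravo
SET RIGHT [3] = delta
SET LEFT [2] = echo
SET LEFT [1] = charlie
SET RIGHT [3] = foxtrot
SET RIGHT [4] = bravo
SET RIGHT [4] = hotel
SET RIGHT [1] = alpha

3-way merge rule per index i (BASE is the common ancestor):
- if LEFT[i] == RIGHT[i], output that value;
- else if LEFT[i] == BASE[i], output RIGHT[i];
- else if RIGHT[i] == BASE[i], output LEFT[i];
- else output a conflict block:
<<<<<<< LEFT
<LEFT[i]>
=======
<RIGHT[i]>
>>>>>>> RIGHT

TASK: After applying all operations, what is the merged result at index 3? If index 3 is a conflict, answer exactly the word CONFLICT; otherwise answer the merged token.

Final LEFT:  [juliet, charlie, echo, alpha, juliet]
Final RIGHT: [juliet, alpha, bravo, foxtrot, hotel]
i=0: L=juliet R=juliet -> agree -> juliet
i=1: BASE=juliet L=charlie R=alpha all differ -> CONFLICT
i=2: BASE=golf L=echo R=bravo all differ -> CONFLICT
i=3: L=alpha=BASE, R=foxtrot -> take RIGHT -> foxtrot
i=4: BASE=kilo L=juliet R=hotel all differ -> CONFLICT
Index 3 -> foxtrot

Answer: foxtrot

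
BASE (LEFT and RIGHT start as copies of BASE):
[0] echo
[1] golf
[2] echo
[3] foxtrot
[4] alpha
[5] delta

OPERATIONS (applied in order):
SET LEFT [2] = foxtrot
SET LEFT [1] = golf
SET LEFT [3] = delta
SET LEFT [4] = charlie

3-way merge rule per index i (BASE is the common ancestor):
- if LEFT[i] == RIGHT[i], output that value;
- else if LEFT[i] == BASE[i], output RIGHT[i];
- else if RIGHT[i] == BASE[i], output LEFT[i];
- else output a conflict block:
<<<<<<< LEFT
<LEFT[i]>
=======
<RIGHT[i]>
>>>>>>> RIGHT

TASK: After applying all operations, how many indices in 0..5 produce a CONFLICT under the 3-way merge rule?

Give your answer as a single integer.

Final LEFT:  [echo, golf, foxtrot, delta, charlie, delta]
Final RIGHT: [echo, golf, echo, foxtrot, alpha, delta]
i=0: L=echo R=echo -> agree -> echo
i=1: L=golf R=golf -> agree -> golf
i=2: L=foxtrot, R=echo=BASE -> take LEFT -> foxtrot
i=3: L=delta, R=foxtrot=BASE -> take LEFT -> delta
i=4: L=charlie, R=alpha=BASE -> take LEFT -> charlie
i=5: L=delta R=delta -> agree -> delta
Conflict count: 0

Answer: 0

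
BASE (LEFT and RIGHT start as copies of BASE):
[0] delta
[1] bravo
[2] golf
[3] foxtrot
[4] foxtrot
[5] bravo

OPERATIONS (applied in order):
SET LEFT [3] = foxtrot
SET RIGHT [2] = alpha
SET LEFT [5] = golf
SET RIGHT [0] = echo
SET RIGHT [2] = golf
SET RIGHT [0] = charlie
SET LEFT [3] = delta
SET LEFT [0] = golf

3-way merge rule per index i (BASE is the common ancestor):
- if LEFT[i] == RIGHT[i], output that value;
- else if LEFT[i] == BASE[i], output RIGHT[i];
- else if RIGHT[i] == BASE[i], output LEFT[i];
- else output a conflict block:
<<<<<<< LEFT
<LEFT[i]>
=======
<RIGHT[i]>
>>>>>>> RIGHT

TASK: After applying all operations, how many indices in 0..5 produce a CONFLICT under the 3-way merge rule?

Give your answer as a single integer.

Answer: 1

Derivation:
Final LEFT:  [golf, bravo, golf, delta, foxtrot, golf]
Final RIGHT: [charlie, bravo, golf, foxtrot, foxtrot, bravo]
i=0: BASE=delta L=golf R=charlie all differ -> CONFLICT
i=1: L=bravo R=bravo -> agree -> bravo
i=2: L=golf R=golf -> agree -> golf
i=3: L=delta, R=foxtrot=BASE -> take LEFT -> delta
i=4: L=foxtrot R=foxtrot -> agree -> foxtrot
i=5: L=golf, R=bravo=BASE -> take LEFT -> golf
Conflict count: 1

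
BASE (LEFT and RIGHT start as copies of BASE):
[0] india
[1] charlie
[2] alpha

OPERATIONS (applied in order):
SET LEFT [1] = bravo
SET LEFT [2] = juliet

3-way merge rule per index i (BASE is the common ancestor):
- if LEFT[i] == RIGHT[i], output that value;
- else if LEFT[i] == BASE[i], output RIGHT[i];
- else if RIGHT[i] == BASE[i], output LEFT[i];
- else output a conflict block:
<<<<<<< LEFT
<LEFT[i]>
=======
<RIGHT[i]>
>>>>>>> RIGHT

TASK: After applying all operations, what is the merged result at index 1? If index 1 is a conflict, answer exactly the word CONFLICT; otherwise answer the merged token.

Answer: bravo

Derivation:
Final LEFT:  [india, bravo, juliet]
Final RIGHT: [india, charlie, alpha]
i=0: L=india R=india -> agree -> india
i=1: L=bravo, R=charlie=BASE -> take LEFT -> bravo
i=2: L=juliet, R=alpha=BASE -> take LEFT -> juliet
Index 1 -> bravo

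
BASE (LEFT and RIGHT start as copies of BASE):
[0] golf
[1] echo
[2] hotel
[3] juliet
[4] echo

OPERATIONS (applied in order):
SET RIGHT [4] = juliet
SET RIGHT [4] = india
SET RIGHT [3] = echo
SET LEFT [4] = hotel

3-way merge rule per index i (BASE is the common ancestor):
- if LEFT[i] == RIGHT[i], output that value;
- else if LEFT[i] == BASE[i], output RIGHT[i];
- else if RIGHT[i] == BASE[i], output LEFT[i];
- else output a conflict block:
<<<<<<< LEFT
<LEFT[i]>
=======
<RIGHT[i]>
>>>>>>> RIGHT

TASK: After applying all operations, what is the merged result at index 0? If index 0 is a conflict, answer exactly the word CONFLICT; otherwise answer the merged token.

Final LEFT:  [golf, echo, hotel, juliet, hotel]
Final RIGHT: [golf, echo, hotel, echo, india]
i=0: L=golf R=golf -> agree -> golf
i=1: L=echo R=echo -> agree -> echo
i=2: L=hotel R=hotel -> agree -> hotel
i=3: L=juliet=BASE, R=echo -> take RIGHT -> echo
i=4: BASE=echo L=hotel R=india all differ -> CONFLICT
Index 0 -> golf

Answer: golf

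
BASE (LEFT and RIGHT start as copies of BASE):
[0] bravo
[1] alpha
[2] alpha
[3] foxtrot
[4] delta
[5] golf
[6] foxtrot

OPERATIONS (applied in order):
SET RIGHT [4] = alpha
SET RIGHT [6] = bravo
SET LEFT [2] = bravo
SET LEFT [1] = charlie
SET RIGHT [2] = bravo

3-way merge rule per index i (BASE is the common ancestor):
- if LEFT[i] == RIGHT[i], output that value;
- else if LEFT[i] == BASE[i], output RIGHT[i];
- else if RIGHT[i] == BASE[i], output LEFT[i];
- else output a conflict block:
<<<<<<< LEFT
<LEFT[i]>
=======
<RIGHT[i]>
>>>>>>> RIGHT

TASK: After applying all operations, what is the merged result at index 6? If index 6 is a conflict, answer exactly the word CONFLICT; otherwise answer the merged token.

Final LEFT:  [bravo, charlie, bravo, foxtrot, delta, golf, foxtrot]
Final RIGHT: [bravo, alpha, bravo, foxtrot, alpha, golf, bravo]
i=0: L=bravo R=bravo -> agree -> bravo
i=1: L=charlie, R=alpha=BASE -> take LEFT -> charlie
i=2: L=bravo R=bravo -> agree -> bravo
i=3: L=foxtrot R=foxtrot -> agree -> foxtrot
i=4: L=delta=BASE, R=alpha -> take RIGHT -> alpha
i=5: L=golf R=golf -> agree -> golf
i=6: L=foxtrot=BASE, R=bravo -> take RIGHT -> bravo
Index 6 -> bravo

Answer: bravo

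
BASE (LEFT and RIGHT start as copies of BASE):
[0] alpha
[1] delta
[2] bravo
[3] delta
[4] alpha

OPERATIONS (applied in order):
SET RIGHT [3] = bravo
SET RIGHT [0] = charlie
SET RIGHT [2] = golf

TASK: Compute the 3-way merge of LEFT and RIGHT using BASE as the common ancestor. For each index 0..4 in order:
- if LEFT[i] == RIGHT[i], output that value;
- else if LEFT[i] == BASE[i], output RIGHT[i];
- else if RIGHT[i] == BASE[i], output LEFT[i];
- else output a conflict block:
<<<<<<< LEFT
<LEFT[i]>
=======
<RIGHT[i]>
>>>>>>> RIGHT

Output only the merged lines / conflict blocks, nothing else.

Answer: charlie
delta
golf
bravo
alpha

Derivation:
Final LEFT:  [alpha, delta, bravo, delta, alpha]
Final RIGHT: [charlie, delta, golf, bravo, alpha]
i=0: L=alpha=BASE, R=charlie -> take RIGHT -> charlie
i=1: L=delta R=delta -> agree -> delta
i=2: L=bravo=BASE, R=golf -> take RIGHT -> golf
i=3: L=delta=BASE, R=bravo -> take RIGHT -> bravo
i=4: L=alpha R=alpha -> agree -> alpha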